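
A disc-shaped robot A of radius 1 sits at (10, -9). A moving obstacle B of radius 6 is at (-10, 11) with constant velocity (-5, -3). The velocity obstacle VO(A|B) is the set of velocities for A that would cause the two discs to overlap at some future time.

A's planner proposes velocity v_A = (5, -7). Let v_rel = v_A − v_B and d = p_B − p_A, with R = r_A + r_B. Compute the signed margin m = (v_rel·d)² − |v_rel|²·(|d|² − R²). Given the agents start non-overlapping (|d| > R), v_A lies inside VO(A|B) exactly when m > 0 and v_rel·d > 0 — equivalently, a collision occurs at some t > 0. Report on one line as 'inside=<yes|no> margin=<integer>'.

d = (-20, 20),  |d|² = 800;  R = 1+6 = 7,  c = 800−7² = 751
v_rel = (10, -4),  |v_rel|² = 116;  v_rel·d = (10)·(-20) + (-4)·(20) = -280
116·t² + 560·t + 751 = 0  ⇒  m = (-280)² − 116·751 = -8716
m = -8716 < 0,  v_rel·d = -280 < 0  ⇒  outside

inside=no margin=-8716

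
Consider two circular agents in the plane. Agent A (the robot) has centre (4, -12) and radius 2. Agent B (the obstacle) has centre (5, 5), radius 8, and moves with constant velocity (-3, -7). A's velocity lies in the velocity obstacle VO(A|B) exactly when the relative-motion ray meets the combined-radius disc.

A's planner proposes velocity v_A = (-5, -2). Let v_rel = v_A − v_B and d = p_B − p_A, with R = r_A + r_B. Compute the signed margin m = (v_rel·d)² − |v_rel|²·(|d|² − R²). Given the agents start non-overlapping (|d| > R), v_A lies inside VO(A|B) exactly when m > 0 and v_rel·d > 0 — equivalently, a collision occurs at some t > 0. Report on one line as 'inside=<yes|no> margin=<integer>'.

d = (1, 17),  |d|² = 290;  R = 2+8 = 10,  c = 290−10² = 190
v_rel = (-2, 5),  |v_rel|² = 29;  v_rel·d = (-2)·(1) + (5)·(17) = 83
29·t² − 166·t + 190 = 0  ⇒  m = 83² − 29·190 = 1379
m = 1379 > 0,  v_rel·d = 83 > 0  ⇒  inside

inside=yes margin=1379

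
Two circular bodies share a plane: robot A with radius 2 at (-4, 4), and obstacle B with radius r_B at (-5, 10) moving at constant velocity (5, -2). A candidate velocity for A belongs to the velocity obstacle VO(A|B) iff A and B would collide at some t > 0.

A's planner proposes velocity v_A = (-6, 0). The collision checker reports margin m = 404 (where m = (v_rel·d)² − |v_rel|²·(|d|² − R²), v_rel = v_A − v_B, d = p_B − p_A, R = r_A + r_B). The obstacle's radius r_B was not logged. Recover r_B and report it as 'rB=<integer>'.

m = 404
d = (-1, 6);  v_rel = (-11, 2),  |v_rel|² = 125
v_rel×d = (-11)·(6) − (2)·(-1) = -64
since m = R²·125 − (-64)²:  R² = (4096 + 404) / 125 = 36
R = √36 = 6  ⇒  r_B = 6 − 2 = 4

rB=4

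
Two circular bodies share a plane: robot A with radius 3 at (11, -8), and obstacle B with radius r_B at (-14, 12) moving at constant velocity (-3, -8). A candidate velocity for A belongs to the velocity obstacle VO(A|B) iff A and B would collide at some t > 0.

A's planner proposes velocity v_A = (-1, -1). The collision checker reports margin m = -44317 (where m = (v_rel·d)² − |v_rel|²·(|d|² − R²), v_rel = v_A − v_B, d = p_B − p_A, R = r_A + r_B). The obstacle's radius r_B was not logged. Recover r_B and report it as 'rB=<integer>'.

m = -44317
d = (-25, 20);  v_rel = (2, 7),  |v_rel|² = 53
v_rel×d = (2)·(20) − (7)·(-25) = 215
since m = R²·53 − 215²:  R² = (46225 + -44317) / 53 = 36
R = √36 = 6  ⇒  r_B = 6 − 3 = 3

rB=3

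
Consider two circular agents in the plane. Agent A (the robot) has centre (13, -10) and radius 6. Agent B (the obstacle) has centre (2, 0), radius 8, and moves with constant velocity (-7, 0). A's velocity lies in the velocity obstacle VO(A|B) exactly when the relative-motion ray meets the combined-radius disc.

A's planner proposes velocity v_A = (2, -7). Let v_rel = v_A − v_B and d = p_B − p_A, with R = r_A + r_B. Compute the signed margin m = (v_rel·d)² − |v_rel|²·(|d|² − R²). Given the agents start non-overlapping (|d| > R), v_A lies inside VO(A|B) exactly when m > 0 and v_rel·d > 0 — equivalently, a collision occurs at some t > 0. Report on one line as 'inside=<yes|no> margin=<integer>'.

d = (-11, 10),  |d|² = 221;  R = 6+8 = 14,  c = 221−14² = 25
v_rel = (9, -7),  |v_rel|² = 130;  v_rel·d = (9)·(-11) + (-7)·(10) = -169
130·t² + 338·t + 25 = 0  ⇒  m = (-169)² − 130·25 = 25311
m = 25311 > 0,  v_rel·d = -169 < 0  ⇒  outside

inside=no margin=25311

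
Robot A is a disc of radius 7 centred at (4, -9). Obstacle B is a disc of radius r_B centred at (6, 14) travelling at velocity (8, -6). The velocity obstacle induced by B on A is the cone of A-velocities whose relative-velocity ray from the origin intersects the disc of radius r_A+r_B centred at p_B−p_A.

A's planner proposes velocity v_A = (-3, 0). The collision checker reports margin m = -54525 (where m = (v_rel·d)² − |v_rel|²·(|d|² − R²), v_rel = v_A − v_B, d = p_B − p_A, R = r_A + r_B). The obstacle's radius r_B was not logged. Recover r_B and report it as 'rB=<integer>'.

m = -54525
d = (2, 23);  v_rel = (-11, 6),  |v_rel|² = 157
v_rel×d = (-11)·(23) − (6)·(2) = -265
since m = R²·157 − (-265)²:  R² = (70225 + -54525) / 157 = 100
R = √100 = 10  ⇒  r_B = 10 − 7 = 3

rB=3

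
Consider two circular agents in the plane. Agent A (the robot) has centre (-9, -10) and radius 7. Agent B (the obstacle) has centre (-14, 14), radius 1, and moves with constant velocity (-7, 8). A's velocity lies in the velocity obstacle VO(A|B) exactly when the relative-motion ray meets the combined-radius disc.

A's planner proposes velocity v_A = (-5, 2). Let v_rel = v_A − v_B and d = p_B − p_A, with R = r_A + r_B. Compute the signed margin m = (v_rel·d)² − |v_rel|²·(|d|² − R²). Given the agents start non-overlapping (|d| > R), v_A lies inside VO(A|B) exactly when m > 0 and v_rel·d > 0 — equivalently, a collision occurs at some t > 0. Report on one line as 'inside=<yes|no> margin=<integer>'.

d = (-5, 24),  |d|² = 601;  R = 7+1 = 8,  c = 601−8² = 537
v_rel = (2, -6),  |v_rel|² = 40;  v_rel·d = (2)·(-5) + (-6)·(24) = -154
40·t² + 308·t + 537 = 0  ⇒  m = (-154)² − 40·537 = 2236
m = 2236 > 0,  v_rel·d = -154 < 0  ⇒  outside

inside=no margin=2236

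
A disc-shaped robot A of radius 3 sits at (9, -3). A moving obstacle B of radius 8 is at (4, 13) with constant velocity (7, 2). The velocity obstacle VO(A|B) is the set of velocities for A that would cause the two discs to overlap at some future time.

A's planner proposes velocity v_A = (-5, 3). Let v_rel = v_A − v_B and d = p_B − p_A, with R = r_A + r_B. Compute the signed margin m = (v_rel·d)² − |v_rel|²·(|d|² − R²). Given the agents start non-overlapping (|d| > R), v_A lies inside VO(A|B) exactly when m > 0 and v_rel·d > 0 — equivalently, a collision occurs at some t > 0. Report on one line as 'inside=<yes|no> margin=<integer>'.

d = (-5, 16),  |d|² = 281;  R = 3+8 = 11,  c = 281−11² = 160
v_rel = (-12, 1),  |v_rel|² = 145;  v_rel·d = (-12)·(-5) + (1)·(16) = 76
145·t² − 152·t + 160 = 0  ⇒  m = 76² − 145·160 = -17424
m = -17424 < 0,  v_rel·d = 76 > 0  ⇒  outside

inside=no margin=-17424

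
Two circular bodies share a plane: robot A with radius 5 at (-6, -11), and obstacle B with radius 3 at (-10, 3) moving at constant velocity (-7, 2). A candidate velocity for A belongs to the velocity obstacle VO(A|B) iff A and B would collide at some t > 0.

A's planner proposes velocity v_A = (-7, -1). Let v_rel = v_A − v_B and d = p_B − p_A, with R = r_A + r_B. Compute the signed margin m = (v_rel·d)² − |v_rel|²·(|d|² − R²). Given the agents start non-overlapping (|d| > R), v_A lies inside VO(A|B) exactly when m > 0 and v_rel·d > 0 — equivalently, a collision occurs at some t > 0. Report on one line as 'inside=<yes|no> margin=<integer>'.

d = (-4, 14),  |d|² = 212;  R = 5+3 = 8,  c = 212−8² = 148
v_rel = (0, -3),  |v_rel|² = 9;  v_rel·d = (0)·(-4) + (-3)·(14) = -42
9·t² + 84·t + 148 = 0  ⇒  m = (-42)² − 9·148 = 432
m = 432 > 0,  v_rel·d = -42 < 0  ⇒  outside

inside=no margin=432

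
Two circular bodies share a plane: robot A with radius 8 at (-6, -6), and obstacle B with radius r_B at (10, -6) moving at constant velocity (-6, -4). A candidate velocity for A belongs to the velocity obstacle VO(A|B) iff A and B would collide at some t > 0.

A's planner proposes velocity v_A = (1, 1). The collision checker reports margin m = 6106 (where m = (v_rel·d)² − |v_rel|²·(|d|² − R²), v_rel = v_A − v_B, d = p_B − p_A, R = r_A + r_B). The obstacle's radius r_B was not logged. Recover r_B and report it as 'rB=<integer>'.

m = 6106
d = (16, 0);  v_rel = (7, 5),  |v_rel|² = 74
v_rel×d = (7)·(0) − (5)·(16) = -80
since m = R²·74 − (-80)²:  R² = (6400 + 6106) / 74 = 169
R = √169 = 13  ⇒  r_B = 13 − 8 = 5

rB=5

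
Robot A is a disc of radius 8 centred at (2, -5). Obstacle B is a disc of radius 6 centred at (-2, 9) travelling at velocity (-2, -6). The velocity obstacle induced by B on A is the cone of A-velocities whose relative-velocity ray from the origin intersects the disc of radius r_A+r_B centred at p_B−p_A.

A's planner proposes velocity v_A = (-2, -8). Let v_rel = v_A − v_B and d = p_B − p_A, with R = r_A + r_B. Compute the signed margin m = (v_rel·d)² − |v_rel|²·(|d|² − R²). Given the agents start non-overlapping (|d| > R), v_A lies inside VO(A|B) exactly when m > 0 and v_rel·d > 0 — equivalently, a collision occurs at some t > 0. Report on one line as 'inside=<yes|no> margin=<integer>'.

d = (-4, 14),  |d|² = 212;  R = 8+6 = 14,  c = 212−14² = 16
v_rel = (0, -2),  |v_rel|² = 4;  v_rel·d = (0)·(-4) + (-2)·(14) = -28
4·t² + 56·t + 16 = 0  ⇒  m = (-28)² − 4·16 = 720
m = 720 > 0,  v_rel·d = -28 < 0  ⇒  outside

inside=no margin=720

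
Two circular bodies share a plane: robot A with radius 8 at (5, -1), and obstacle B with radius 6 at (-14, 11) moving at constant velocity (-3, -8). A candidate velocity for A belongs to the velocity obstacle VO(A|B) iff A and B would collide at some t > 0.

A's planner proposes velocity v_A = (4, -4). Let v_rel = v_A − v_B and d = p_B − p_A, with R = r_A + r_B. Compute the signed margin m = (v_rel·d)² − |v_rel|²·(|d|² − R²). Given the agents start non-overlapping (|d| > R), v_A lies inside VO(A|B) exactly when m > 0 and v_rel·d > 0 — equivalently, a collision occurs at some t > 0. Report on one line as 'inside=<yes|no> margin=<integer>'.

d = (-19, 12),  |d|² = 505;  R = 8+6 = 14,  c = 505−14² = 309
v_rel = (7, 4),  |v_rel|² = 65;  v_rel·d = (7)·(-19) + (4)·(12) = -85
65·t² + 170·t + 309 = 0  ⇒  m = (-85)² − 65·309 = -12860
m = -12860 < 0,  v_rel·d = -85 < 0  ⇒  outside

inside=no margin=-12860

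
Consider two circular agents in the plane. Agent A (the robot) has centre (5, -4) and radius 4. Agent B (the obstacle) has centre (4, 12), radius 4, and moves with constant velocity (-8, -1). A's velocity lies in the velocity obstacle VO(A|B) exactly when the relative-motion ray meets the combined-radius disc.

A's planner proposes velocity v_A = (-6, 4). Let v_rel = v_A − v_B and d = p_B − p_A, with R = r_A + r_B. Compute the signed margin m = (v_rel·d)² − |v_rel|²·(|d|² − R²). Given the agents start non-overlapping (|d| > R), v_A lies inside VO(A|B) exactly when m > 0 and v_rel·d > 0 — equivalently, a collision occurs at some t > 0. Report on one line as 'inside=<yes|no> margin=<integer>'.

d = (-1, 16),  |d|² = 257;  R = 4+4 = 8,  c = 257−8² = 193
v_rel = (2, 5),  |v_rel|² = 29;  v_rel·d = (2)·(-1) + (5)·(16) = 78
29·t² − 156·t + 193 = 0  ⇒  m = 78² − 29·193 = 487
m = 487 > 0,  v_rel·d = 78 > 0  ⇒  inside

inside=yes margin=487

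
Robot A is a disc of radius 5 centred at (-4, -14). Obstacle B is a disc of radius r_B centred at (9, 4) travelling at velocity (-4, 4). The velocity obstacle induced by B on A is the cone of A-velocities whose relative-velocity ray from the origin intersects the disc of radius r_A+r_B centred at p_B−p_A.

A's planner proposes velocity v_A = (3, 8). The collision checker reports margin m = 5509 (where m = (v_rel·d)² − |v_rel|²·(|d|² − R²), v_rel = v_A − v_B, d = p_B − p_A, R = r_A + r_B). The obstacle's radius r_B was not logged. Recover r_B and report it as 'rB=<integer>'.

m = 5509
d = (13, 18);  v_rel = (7, 4),  |v_rel|² = 65
v_rel×d = (7)·(18) − (4)·(13) = 74
since m = R²·65 − 74²:  R² = (5476 + 5509) / 65 = 169
R = √169 = 13  ⇒  r_B = 13 − 5 = 8

rB=8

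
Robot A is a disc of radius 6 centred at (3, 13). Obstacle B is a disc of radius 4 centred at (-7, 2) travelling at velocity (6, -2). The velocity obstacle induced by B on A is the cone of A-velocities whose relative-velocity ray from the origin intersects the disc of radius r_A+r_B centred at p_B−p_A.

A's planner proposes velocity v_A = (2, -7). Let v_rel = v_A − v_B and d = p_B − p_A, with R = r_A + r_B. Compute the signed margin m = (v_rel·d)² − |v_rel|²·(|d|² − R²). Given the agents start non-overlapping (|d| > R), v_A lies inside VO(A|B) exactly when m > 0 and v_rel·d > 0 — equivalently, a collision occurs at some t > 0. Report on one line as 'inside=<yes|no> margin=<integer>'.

d = (-10, -11),  |d|² = 221;  R = 6+4 = 10,  c = 221−10² = 121
v_rel = (-4, -5),  |v_rel|² = 41;  v_rel·d = (-4)·(-10) + (-5)·(-11) = 95
41·t² − 190·t + 121 = 0  ⇒  m = 95² − 41·121 = 4064
m = 4064 > 0,  v_rel·d = 95 > 0  ⇒  inside

inside=yes margin=4064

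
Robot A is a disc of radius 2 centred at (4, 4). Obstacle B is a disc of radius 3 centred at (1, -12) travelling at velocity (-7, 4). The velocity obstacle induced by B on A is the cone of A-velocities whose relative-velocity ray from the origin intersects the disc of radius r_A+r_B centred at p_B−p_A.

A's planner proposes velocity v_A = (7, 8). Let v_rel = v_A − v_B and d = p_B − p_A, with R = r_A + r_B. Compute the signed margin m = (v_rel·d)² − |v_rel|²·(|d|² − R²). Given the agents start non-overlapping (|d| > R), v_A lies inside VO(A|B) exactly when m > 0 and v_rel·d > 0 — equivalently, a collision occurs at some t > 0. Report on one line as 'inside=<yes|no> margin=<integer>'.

d = (-3, -16),  |d|² = 265;  R = 2+3 = 5,  c = 265−5² = 240
v_rel = (14, 4),  |v_rel|² = 212;  v_rel·d = (14)·(-3) + (4)·(-16) = -106
212·t² + 212·t + 240 = 0  ⇒  m = (-106)² − 212·240 = -39644
m = -39644 < 0,  v_rel·d = -106 < 0  ⇒  outside

inside=no margin=-39644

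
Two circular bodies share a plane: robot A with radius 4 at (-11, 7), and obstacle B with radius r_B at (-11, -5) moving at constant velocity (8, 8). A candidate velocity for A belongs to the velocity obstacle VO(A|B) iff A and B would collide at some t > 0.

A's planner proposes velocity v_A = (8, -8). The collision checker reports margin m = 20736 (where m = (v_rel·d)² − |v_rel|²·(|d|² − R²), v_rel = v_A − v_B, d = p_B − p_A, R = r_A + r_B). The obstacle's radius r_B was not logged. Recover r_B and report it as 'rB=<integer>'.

m = 20736
d = (0, -12);  v_rel = (0, -16),  |v_rel|² = 256
v_rel×d = (0)·(-12) − (-16)·(0) = 0
since m = R²·256 − 0²:  R² = (0 + 20736) / 256 = 81
R = √81 = 9  ⇒  r_B = 9 − 4 = 5

rB=5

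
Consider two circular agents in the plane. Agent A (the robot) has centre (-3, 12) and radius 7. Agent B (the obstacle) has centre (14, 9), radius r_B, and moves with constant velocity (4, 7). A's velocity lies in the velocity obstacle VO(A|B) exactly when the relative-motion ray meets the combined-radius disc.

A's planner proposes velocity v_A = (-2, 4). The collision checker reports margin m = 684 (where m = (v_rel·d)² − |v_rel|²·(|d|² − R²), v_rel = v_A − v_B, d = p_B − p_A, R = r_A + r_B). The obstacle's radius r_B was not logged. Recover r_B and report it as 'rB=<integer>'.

m = 684
d = (17, -3);  v_rel = (-6, -3),  |v_rel|² = 45
v_rel×d = (-6)·(-3) − (-3)·(17) = 69
since m = R²·45 − 69²:  R² = (4761 + 684) / 45 = 121
R = √121 = 11  ⇒  r_B = 11 − 7 = 4

rB=4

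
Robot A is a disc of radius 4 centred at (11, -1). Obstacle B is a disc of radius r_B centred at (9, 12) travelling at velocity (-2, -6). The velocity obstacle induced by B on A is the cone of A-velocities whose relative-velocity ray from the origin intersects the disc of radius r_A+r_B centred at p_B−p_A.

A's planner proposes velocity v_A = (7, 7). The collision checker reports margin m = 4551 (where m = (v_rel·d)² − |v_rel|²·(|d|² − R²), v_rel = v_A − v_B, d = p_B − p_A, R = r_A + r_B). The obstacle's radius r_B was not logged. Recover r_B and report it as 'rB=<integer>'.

m = 4551
d = (-2, 13);  v_rel = (9, 13),  |v_rel|² = 250
v_rel×d = (9)·(13) − (13)·(-2) = 143
since m = R²·250 − 143²:  R² = (20449 + 4551) / 250 = 100
R = √100 = 10  ⇒  r_B = 10 − 4 = 6

rB=6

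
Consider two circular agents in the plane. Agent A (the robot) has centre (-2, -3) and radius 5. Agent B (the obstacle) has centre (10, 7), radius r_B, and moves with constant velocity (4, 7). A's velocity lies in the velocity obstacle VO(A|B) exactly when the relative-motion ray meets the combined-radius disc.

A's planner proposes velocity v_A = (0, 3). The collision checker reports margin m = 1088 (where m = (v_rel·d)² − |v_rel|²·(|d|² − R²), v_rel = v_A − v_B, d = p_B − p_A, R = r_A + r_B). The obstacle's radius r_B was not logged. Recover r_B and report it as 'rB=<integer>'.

m = 1088
d = (12, 10);  v_rel = (-4, -4),  |v_rel|² = 32
v_rel×d = (-4)·(10) − (-4)·(12) = 8
since m = R²·32 − 8²:  R² = (64 + 1088) / 32 = 36
R = √36 = 6  ⇒  r_B = 6 − 5 = 1

rB=1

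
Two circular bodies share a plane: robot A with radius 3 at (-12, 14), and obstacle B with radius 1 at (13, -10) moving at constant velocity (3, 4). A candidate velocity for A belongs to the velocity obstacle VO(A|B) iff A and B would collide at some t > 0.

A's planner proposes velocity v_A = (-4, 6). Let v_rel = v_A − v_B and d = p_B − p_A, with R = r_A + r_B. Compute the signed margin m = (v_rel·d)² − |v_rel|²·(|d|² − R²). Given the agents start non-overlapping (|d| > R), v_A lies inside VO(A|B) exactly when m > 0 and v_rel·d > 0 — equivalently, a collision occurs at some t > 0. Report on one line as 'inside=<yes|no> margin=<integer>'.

d = (25, -24),  |d|² = 1201;  R = 3+1 = 4,  c = 1201−4² = 1185
v_rel = (-7, 2),  |v_rel|² = 53;  v_rel·d = (-7)·(25) + (2)·(-24) = -223
53·t² + 446·t + 1185 = 0  ⇒  m = (-223)² − 53·1185 = -13076
m = -13076 < 0,  v_rel·d = -223 < 0  ⇒  outside

inside=no margin=-13076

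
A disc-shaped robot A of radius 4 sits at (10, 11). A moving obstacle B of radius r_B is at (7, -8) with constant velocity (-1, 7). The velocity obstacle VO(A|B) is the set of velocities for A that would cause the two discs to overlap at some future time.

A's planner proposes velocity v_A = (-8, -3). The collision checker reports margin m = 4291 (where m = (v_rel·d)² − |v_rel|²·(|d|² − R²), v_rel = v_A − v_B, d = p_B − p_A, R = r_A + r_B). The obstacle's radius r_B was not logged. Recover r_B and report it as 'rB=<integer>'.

m = 4291
d = (-3, -19);  v_rel = (-7, -10),  |v_rel|² = 149
v_rel×d = (-7)·(-19) − (-10)·(-3) = 103
since m = R²·149 − 103²:  R² = (10609 + 4291) / 149 = 100
R = √100 = 10  ⇒  r_B = 10 − 4 = 6

rB=6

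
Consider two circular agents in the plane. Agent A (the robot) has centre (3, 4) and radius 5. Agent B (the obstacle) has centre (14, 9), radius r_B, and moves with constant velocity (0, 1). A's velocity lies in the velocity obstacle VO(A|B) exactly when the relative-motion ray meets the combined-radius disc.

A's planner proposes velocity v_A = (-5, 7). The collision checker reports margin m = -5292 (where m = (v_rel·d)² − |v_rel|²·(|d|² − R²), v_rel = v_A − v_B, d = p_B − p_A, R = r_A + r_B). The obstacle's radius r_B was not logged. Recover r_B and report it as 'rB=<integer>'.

m = -5292
d = (11, 5);  v_rel = (-5, 6),  |v_rel|² = 61
v_rel×d = (-5)·(5) − (6)·(11) = -91
since m = R²·61 − (-91)²:  R² = (8281 + -5292) / 61 = 49
R = √49 = 7  ⇒  r_B = 7 − 5 = 2

rB=2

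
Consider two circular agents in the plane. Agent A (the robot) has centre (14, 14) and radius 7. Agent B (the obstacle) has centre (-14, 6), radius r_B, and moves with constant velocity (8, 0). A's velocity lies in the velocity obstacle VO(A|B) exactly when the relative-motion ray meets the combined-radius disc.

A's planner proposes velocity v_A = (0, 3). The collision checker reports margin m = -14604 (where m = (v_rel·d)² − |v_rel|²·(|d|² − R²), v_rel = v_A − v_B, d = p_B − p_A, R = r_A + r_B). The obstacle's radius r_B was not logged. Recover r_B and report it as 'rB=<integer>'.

m = -14604
d = (-28, -8);  v_rel = (-8, 3),  |v_rel|² = 73
v_rel×d = (-8)·(-8) − (3)·(-28) = 148
since m = R²·73 − 148²:  R² = (21904 + -14604) / 73 = 100
R = √100 = 10  ⇒  r_B = 10 − 7 = 3

rB=3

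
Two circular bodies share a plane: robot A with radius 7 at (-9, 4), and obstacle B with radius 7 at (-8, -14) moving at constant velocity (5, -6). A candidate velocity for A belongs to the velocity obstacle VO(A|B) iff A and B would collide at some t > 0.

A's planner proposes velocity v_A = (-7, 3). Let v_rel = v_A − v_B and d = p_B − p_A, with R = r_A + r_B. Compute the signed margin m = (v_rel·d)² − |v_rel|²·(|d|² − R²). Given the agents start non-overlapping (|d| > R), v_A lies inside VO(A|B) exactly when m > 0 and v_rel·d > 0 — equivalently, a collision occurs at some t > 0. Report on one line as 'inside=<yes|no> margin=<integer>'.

d = (1, -18),  |d|² = 325;  R = 7+7 = 14,  c = 325−14² = 129
v_rel = (-12, 9),  |v_rel|² = 225;  v_rel·d = (-12)·(1) + (9)·(-18) = -174
225·t² + 348·t + 129 = 0  ⇒  m = (-174)² − 225·129 = 1251
m = 1251 > 0,  v_rel·d = -174 < 0  ⇒  outside

inside=no margin=1251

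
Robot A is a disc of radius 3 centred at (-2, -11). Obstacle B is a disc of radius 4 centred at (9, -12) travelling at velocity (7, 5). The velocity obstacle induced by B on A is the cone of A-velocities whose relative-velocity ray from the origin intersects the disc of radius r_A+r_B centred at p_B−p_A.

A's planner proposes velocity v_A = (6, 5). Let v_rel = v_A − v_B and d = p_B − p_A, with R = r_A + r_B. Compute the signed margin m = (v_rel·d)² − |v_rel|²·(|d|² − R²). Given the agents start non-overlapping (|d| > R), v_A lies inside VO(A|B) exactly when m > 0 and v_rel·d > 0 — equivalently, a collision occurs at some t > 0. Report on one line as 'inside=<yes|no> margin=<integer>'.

d = (11, -1),  |d|² = 122;  R = 3+4 = 7,  c = 122−7² = 73
v_rel = (-1, 0),  |v_rel|² = 1;  v_rel·d = (-1)·(11) + (0)·(-1) = -11
1·t² + 22·t + 73 = 0  ⇒  m = (-11)² − 1·73 = 48
m = 48 > 0,  v_rel·d = -11 < 0  ⇒  outside

inside=no margin=48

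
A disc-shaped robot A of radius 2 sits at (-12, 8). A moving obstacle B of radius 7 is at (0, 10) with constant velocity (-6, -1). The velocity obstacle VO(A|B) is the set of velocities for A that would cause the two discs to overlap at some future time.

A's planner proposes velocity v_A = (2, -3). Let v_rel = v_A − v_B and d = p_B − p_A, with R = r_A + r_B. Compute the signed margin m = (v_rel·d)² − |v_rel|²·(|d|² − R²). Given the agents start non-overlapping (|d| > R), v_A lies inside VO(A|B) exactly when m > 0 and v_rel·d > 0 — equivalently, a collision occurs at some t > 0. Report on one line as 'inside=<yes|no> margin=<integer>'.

d = (12, 2),  |d|² = 148;  R = 2+7 = 9,  c = 148−9² = 67
v_rel = (8, -2),  |v_rel|² = 68;  v_rel·d = (8)·(12) + (-2)·(2) = 92
68·t² − 184·t + 67 = 0  ⇒  m = 92² − 68·67 = 3908
m = 3908 > 0,  v_rel·d = 92 > 0  ⇒  inside

inside=yes margin=3908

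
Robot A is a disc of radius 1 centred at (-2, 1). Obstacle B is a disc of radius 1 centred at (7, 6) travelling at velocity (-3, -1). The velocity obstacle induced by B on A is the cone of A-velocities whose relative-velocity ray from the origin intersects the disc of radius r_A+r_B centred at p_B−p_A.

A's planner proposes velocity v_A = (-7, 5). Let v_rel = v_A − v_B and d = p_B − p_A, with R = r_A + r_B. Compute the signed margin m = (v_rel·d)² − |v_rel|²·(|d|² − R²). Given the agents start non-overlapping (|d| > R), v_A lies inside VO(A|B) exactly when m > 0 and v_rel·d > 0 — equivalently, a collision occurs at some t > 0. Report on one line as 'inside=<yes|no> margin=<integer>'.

d = (9, 5),  |d|² = 106;  R = 1+1 = 2,  c = 106−2² = 102
v_rel = (-4, 6),  |v_rel|² = 52;  v_rel·d = (-4)·(9) + (6)·(5) = -6
52·t² + 12·t + 102 = 0  ⇒  m = (-6)² − 52·102 = -5268
m = -5268 < 0,  v_rel·d = -6 < 0  ⇒  outside

inside=no margin=-5268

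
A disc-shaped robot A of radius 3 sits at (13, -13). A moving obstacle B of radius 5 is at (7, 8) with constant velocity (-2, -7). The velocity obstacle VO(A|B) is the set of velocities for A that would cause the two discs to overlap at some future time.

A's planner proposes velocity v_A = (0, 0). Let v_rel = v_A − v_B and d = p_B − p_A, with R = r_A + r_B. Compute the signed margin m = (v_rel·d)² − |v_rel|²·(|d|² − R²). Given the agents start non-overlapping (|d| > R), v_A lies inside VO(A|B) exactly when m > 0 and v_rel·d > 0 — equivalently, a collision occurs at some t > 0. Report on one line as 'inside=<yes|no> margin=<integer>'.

d = (-6, 21),  |d|² = 477;  R = 3+5 = 8,  c = 477−8² = 413
v_rel = (2, 7),  |v_rel|² = 53;  v_rel·d = (2)·(-6) + (7)·(21) = 135
53·t² − 270·t + 413 = 0  ⇒  m = 135² − 53·413 = -3664
m = -3664 < 0,  v_rel·d = 135 > 0  ⇒  outside

inside=no margin=-3664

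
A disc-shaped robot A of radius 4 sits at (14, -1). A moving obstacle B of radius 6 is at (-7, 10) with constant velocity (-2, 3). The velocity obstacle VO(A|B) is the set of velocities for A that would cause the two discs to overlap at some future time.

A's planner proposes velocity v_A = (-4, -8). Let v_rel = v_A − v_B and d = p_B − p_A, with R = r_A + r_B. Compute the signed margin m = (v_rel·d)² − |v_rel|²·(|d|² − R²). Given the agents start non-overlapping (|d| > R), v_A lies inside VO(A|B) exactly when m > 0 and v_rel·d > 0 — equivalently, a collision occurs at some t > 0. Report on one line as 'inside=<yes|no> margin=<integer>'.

d = (-21, 11),  |d|² = 562;  R = 4+6 = 10,  c = 562−10² = 462
v_rel = (-2, -11),  |v_rel|² = 125;  v_rel·d = (-2)·(-21) + (-11)·(11) = -79
125·t² + 158·t + 462 = 0  ⇒  m = (-79)² − 125·462 = -51509
m = -51509 < 0,  v_rel·d = -79 < 0  ⇒  outside

inside=no margin=-51509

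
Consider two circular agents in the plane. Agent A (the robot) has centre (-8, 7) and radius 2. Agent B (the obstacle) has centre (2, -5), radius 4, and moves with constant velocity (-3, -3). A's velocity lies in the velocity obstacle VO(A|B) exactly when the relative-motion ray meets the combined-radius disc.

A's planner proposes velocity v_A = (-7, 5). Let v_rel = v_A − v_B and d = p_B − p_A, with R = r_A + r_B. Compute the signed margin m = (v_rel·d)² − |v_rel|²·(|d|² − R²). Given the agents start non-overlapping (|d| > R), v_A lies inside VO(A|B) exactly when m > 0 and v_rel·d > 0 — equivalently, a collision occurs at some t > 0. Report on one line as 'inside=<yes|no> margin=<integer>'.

d = (10, -12),  |d|² = 244;  R = 2+4 = 6,  c = 244−6² = 208
v_rel = (-4, 8),  |v_rel|² = 80;  v_rel·d = (-4)·(10) + (8)·(-12) = -136
80·t² + 272·t + 208 = 0  ⇒  m = (-136)² − 80·208 = 1856
m = 1856 > 0,  v_rel·d = -136 < 0  ⇒  outside

inside=no margin=1856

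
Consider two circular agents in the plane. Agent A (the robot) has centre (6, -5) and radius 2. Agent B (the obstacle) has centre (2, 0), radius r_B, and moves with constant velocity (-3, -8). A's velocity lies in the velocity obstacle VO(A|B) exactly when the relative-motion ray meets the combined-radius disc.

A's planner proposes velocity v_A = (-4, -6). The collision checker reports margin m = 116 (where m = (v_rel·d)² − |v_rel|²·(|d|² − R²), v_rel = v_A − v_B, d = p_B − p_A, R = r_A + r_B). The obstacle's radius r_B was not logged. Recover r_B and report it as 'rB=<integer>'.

m = 116
d = (-4, 5);  v_rel = (-1, 2),  |v_rel|² = 5
v_rel×d = (-1)·(5) − (2)·(-4) = 3
since m = R²·5 − 3²:  R² = (9 + 116) / 5 = 25
R = √25 = 5  ⇒  r_B = 5 − 2 = 3

rB=3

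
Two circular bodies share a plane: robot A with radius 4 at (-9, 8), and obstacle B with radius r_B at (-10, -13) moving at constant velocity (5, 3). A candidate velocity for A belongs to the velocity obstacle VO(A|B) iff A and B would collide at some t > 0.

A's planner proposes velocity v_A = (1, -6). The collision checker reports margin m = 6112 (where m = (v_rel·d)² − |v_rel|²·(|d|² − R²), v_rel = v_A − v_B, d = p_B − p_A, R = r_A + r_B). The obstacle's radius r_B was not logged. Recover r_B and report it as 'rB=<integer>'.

m = 6112
d = (-1, -21);  v_rel = (-4, -9),  |v_rel|² = 97
v_rel×d = (-4)·(-21) − (-9)·(-1) = 75
since m = R²·97 − 75²:  R² = (5625 + 6112) / 97 = 121
R = √121 = 11  ⇒  r_B = 11 − 4 = 7

rB=7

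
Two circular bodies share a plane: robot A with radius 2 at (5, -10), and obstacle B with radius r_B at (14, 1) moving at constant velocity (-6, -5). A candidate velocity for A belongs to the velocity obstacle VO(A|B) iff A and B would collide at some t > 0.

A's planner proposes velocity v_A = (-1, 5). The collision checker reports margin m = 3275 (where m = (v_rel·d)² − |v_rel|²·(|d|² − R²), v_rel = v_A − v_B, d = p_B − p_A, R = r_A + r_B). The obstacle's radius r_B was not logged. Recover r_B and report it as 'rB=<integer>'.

m = 3275
d = (9, 11);  v_rel = (5, 10),  |v_rel|² = 125
v_rel×d = (5)·(11) − (10)·(9) = -35
since m = R²·125 − (-35)²:  R² = (1225 + 3275) / 125 = 36
R = √36 = 6  ⇒  r_B = 6 − 2 = 4

rB=4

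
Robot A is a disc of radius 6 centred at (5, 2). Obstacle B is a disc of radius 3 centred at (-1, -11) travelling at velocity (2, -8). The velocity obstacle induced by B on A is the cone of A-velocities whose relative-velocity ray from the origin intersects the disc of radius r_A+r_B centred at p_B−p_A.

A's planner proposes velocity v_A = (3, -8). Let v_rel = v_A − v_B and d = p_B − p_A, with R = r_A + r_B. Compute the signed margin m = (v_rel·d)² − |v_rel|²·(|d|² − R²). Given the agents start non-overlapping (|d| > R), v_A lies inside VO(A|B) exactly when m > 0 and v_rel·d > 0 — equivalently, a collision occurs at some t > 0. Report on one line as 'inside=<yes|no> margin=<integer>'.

d = (-6, -13),  |d|² = 205;  R = 6+3 = 9,  c = 205−9² = 124
v_rel = (1, 0),  |v_rel|² = 1;  v_rel·d = (1)·(-6) + (0)·(-13) = -6
1·t² + 12·t + 124 = 0  ⇒  m = (-6)² − 1·124 = -88
m = -88 < 0,  v_rel·d = -6 < 0  ⇒  outside

inside=no margin=-88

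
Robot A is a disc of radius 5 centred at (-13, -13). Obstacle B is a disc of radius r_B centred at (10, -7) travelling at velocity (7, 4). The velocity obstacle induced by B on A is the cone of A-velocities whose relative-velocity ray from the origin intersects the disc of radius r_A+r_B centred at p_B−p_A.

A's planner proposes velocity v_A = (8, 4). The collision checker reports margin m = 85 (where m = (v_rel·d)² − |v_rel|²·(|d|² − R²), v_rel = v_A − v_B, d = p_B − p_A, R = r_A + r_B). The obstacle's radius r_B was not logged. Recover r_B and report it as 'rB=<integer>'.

m = 85
d = (23, 6);  v_rel = (1, 0),  |v_rel|² = 1
v_rel×d = (1)·(6) − (0)·(23) = 6
since m = R²·1 − 6²:  R² = (36 + 85) / 1 = 121
R = √121 = 11  ⇒  r_B = 11 − 5 = 6

rB=6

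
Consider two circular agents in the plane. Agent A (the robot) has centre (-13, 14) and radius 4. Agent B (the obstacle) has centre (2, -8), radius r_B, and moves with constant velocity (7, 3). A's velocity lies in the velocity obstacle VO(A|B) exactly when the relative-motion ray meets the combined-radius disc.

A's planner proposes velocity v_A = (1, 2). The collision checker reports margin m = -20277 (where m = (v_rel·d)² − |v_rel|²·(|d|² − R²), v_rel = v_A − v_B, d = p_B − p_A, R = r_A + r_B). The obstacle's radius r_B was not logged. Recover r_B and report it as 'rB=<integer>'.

m = -20277
d = (15, -22);  v_rel = (-6, -1),  |v_rel|² = 37
v_rel×d = (-6)·(-22) − (-1)·(15) = 147
since m = R²·37 − 147²:  R² = (21609 + -20277) / 37 = 36
R = √36 = 6  ⇒  r_B = 6 − 4 = 2

rB=2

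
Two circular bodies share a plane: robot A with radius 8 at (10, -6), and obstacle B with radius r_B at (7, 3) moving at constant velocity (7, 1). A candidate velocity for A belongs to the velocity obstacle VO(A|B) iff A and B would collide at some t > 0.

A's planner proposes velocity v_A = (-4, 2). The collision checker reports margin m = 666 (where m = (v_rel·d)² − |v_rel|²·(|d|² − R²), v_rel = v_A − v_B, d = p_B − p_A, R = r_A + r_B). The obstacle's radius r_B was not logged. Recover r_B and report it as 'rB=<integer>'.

m = 666
d = (-3, 9);  v_rel = (-11, 1),  |v_rel|² = 122
v_rel×d = (-11)·(9) − (1)·(-3) = -96
since m = R²·122 − (-96)²:  R² = (9216 + 666) / 122 = 81
R = √81 = 9  ⇒  r_B = 9 − 8 = 1

rB=1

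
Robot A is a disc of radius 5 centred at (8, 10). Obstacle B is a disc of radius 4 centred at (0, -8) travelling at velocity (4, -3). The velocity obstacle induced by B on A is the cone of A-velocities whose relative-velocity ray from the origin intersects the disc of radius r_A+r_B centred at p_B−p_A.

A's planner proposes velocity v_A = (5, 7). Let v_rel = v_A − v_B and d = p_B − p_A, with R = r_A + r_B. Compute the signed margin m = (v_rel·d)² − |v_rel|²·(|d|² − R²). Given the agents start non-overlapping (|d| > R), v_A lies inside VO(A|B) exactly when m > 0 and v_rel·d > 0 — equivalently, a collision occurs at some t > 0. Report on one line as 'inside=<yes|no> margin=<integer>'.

d = (-8, -18),  |d|² = 388;  R = 5+4 = 9,  c = 388−9² = 307
v_rel = (1, 10),  |v_rel|² = 101;  v_rel·d = (1)·(-8) + (10)·(-18) = -188
101·t² + 376·t + 307 = 0  ⇒  m = (-188)² − 101·307 = 4337
m = 4337 > 0,  v_rel·d = -188 < 0  ⇒  outside

inside=no margin=4337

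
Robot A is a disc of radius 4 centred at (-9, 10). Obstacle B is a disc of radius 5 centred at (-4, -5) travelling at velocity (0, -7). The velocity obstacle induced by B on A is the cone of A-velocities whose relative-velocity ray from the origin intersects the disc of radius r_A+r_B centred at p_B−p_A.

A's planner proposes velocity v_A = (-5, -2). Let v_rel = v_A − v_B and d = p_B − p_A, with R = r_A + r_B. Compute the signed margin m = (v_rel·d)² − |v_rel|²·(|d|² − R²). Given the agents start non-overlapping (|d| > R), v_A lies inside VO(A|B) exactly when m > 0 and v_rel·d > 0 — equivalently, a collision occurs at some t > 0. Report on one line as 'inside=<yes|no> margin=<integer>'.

d = (5, -15),  |d|² = 250;  R = 4+5 = 9,  c = 250−9² = 169
v_rel = (-5, 5),  |v_rel|² = 50;  v_rel·d = (-5)·(5) + (5)·(-15) = -100
50·t² + 200·t + 169 = 0  ⇒  m = (-100)² − 50·169 = 1550
m = 1550 > 0,  v_rel·d = -100 < 0  ⇒  outside

inside=no margin=1550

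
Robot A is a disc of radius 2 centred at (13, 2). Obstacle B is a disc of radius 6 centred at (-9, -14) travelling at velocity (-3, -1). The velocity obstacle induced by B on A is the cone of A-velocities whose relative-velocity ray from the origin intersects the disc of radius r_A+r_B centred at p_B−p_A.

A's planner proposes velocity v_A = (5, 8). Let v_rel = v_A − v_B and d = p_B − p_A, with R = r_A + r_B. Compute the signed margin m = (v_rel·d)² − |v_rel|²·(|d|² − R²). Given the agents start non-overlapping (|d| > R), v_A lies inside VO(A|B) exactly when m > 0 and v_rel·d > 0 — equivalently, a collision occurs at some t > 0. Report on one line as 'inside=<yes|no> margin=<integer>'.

d = (-22, -16),  |d|² = 740;  R = 2+6 = 8,  c = 740−8² = 676
v_rel = (8, 9),  |v_rel|² = 145;  v_rel·d = (8)·(-22) + (9)·(-16) = -320
145·t² + 640·t + 676 = 0  ⇒  m = (-320)² − 145·676 = 4380
m = 4380 > 0,  v_rel·d = -320 < 0  ⇒  outside

inside=no margin=4380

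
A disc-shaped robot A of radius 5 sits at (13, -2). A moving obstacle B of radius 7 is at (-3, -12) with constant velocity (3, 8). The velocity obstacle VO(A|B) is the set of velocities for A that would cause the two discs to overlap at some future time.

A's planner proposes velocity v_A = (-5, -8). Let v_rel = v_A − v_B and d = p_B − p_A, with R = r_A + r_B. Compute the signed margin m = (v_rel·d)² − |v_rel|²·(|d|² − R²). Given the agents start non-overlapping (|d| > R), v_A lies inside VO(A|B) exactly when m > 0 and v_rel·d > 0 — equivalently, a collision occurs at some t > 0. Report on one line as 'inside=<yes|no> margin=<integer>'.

d = (-16, -10),  |d|² = 356;  R = 5+7 = 12,  c = 356−12² = 212
v_rel = (-8, -16),  |v_rel|² = 320;  v_rel·d = (-8)·(-16) + (-16)·(-10) = 288
320·t² − 576·t + 212 = 0  ⇒  m = 288² − 320·212 = 15104
m = 15104 > 0,  v_rel·d = 288 > 0  ⇒  inside

inside=yes margin=15104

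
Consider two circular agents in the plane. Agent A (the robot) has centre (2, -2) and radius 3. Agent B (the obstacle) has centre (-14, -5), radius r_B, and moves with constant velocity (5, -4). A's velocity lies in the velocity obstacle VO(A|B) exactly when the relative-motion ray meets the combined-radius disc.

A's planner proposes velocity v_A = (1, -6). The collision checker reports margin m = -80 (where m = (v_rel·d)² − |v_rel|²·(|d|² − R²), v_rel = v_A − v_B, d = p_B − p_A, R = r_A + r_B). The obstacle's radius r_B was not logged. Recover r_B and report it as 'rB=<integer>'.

m = -80
d = (-16, -3);  v_rel = (-4, -2),  |v_rel|² = 20
v_rel×d = (-4)·(-3) − (-2)·(-16) = -20
since m = R²·20 − (-20)²:  R² = (400 + -80) / 20 = 16
R = √16 = 4  ⇒  r_B = 4 − 3 = 1

rB=1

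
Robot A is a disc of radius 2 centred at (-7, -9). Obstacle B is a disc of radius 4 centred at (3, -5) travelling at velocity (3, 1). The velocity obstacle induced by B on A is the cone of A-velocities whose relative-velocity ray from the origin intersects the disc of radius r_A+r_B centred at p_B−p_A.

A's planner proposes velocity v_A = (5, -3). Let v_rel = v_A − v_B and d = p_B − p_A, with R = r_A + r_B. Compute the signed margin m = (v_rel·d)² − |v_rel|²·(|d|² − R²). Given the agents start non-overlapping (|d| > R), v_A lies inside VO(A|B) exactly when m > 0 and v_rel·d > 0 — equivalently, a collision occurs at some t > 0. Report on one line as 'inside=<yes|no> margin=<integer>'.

d = (10, 4),  |d|² = 116;  R = 2+4 = 6,  c = 116−6² = 80
v_rel = (2, -4),  |v_rel|² = 20;  v_rel·d = (2)·(10) + (-4)·(4) = 4
20·t² − 8·t + 80 = 0  ⇒  m = 4² − 20·80 = -1584
m = -1584 < 0,  v_rel·d = 4 > 0  ⇒  outside

inside=no margin=-1584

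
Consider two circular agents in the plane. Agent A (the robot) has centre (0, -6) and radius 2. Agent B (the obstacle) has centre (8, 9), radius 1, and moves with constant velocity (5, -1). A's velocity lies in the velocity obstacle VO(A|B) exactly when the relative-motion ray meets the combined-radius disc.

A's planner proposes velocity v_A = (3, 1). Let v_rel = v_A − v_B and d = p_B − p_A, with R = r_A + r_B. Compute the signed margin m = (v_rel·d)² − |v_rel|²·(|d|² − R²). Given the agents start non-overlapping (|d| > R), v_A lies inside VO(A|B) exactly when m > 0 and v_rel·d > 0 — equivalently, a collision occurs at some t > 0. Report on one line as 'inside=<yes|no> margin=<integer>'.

d = (8, 15),  |d|² = 289;  R = 2+1 = 3,  c = 289−3² = 280
v_rel = (-2, 2),  |v_rel|² = 8;  v_rel·d = (-2)·(8) + (2)·(15) = 14
8·t² − 28·t + 280 = 0  ⇒  m = 14² − 8·280 = -2044
m = -2044 < 0,  v_rel·d = 14 > 0  ⇒  outside

inside=no margin=-2044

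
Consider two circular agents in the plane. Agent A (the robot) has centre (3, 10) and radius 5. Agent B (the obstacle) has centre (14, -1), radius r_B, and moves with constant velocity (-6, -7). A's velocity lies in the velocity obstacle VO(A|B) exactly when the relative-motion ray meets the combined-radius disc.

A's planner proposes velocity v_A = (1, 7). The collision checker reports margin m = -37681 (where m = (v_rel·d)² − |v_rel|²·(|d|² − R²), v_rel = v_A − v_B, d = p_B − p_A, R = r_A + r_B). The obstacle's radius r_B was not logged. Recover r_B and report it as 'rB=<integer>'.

m = -37681
d = (11, -11);  v_rel = (7, 14),  |v_rel|² = 245
v_rel×d = (7)·(-11) − (14)·(11) = -231
since m = R²·245 − (-231)²:  R² = (53361 + -37681) / 245 = 64
R = √64 = 8  ⇒  r_B = 8 − 5 = 3

rB=3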